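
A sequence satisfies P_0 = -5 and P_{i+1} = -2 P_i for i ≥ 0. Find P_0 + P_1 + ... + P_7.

P_1 = -2*(-5) = 10
P_2 = -2*10 = -20
P_3 = -2*(-20) = 40
P_4 = -2*40 = -80
P_5 = -2*(-80) = 160
P_6 = -2*160 = -320
P_7 = -2*(-320) = 640
Sum = (-5) + 10 + (-20) + 40 + (-80) + 160 + (-320) + 640 = 425

425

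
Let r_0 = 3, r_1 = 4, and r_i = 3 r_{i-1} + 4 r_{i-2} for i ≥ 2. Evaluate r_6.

5736

r_2 = 3(4) + 4(3) = 24
r_3 = 3(24) + 4(4) = 88
r_4 = 3(88) + 4(24) = 360
r_5 = 3(360) + 4(88) = 1432
r_6 = 3(1432) + 4(360) = 5736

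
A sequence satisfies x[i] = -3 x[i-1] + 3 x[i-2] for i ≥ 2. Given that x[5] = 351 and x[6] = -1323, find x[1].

Rearranging, x[i-2] = (x[i] + 3 x[i-1]) / 3.
x[4] = (-1323 + 3(351)) / 3 = -270/3 = -90
x[3] = (351 + 3(-90)) / 3 = 81/3 = 27
x[2] = (-90 + 3(27)) / 3 = -9/3 = -3
x[1] = (27 + 3(-3)) / 3 = 18/3 = 6

6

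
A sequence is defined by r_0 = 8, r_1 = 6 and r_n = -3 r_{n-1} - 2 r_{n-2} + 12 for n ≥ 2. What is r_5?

r_2 = -3(6) - 2(8) + 12 = -22
r_3 = -3(-22) - 2(6) + 12 = 66
r_4 = -3(66) - 2(-22) + 12 = -142
r_5 = -3(-142) - 2(66) + 12 = 306

306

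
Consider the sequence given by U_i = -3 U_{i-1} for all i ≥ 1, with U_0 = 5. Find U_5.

U_1 = -3*5 = -15
U_2 = -3*(-15) = 45
U_3 = -3*45 = -135
U_4 = -3*(-135) = 405
U_5 = -3*405 = -1215

-1215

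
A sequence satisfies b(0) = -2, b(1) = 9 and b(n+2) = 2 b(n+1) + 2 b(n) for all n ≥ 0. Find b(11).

137696

b(2) = 2(9) + 2(-2) = 14
b(3) = 2(14) + 2(9) = 46
b(4) = 2(46) + 2(14) = 120
b(5) = 2(120) + 2(46) = 332
b(6) = 2(332) + 2(120) = 904
b(7) = 2(904) + 2(332) = 2472
b(8) = 2(2472) + 2(904) = 6752
b(9) = 2(6752) + 2(2472) = 18448
b(10) = 2(18448) + 2(6752) = 50400
b(11) = 2(50400) + 2(18448) = 137696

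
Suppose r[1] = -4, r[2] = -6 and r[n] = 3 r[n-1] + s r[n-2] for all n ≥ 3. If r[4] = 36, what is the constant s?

r[3] = -18 - 4s
r[4] = -54 - 18s
So -54 - 18s = 36, giving s = -5.

-5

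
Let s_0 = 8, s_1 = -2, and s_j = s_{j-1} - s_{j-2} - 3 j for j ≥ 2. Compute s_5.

-11

s_2 = (-2) - 8 - 6 = -16
s_3 = (-16) - (-2) - 9 = -23
s_4 = (-23) - (-16) - 12 = -19
s_5 = (-19) - (-23) - 15 = -11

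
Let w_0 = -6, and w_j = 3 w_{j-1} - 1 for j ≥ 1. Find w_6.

w_1 = 3*(-6) - 1 = -19
w_2 = 3*(-19) - 1 = -58
w_3 = 3*(-58) - 1 = -175
w_4 = 3*(-175) - 1 = -526
w_5 = 3*(-526) - 1 = -1579
w_6 = 3*(-1579) - 1 = -4738

-4738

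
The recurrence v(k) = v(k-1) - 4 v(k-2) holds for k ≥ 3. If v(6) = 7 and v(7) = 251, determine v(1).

Rearranging, v(k-2) = (v(k) - v(k-1)) / -4.
v(5) = (251 - 7) / -4 = 244/-4 = -61
v(4) = (7 - (-61)) / -4 = 68/-4 = -17
v(3) = (-61 - (-17)) / -4 = -44/-4 = 11
v(2) = (-17 - 11) / -4 = -28/-4 = 7
v(1) = (11 - 7) / -4 = 4/-4 = -1

-1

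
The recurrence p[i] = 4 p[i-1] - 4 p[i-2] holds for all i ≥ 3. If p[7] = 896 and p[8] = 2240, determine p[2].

-7

Rearranging, p[i-2] = (p[i] - 4 p[i-1]) / -4.
p[6] = (2240 - 4(896)) / -4 = -1344/-4 = 336
p[5] = (896 - 4(336)) / -4 = -448/-4 = 112
p[4] = (336 - 4(112)) / -4 = -112/-4 = 28
p[3] = (112 - 4(28)) / -4 = 0/-4 = 0
p[2] = (28 - 4(0)) / -4 = 28/-4 = -7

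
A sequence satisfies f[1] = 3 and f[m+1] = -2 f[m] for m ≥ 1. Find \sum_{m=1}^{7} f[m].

f[2] = -2·3 = -6
f[3] = -2·(-6) = 12
f[4] = -2·12 = -24
f[5] = -2·(-24) = 48
f[6] = -2·48 = -96
f[7] = -2·(-96) = 192
Sum = 3 + (-6) + 12 + (-24) + 48 + (-96) + 192 = 129

129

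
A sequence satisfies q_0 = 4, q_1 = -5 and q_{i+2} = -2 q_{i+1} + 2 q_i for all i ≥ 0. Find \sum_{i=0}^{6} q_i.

q_2 = -2*(-5) + 2*4 = 18
q_3 = -2*18 + 2*(-5) = -46
q_4 = -2*(-46) + 2*18 = 128
q_5 = -2*128 + 2*(-46) = -348
q_6 = -2*(-348) + 2*128 = 952
Sum = 4 + (-5) + 18 + (-46) + 128 + (-348) + 952 = 703

703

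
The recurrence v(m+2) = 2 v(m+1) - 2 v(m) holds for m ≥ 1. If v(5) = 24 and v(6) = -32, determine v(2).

Rearranging, v(m-2) = (v(m) - 2 v(m-1)) / -2.
v(4) = (-32 - 2*24) / -2 = -80/-2 = 40
v(3) = (24 - 2*40) / -2 = -56/-2 = 28
v(2) = (40 - 2*28) / -2 = -16/-2 = 8

8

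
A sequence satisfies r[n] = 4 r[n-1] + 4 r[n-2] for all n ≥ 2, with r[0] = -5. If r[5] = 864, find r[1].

Let r[1] = x.
r[2] = -20 + 4x
r[3] = -80 + 20x
r[4] = -400 + 96x
r[5] = -1920 + 464x
So -1920 + 464x = 864, giving x = 6.

6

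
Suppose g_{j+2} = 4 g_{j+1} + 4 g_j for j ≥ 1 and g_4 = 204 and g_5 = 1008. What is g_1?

9

Rearranging, g_{j-2} = (g_j - 4 g_{j-1}) / 4.
g_3 = (1008 - 4(204)) / 4 = 192/4 = 48
g_2 = (204 - 4(48)) / 4 = 12/4 = 3
g_1 = (48 - 4(3)) / 4 = 36/4 = 9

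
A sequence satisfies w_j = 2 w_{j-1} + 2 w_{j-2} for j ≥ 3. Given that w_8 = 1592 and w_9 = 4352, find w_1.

Rearranging, w_{j-2} = (w_j - 2 w_{j-1}) / 2.
w_7 = (4352 - 2(1592)) / 2 = 1168/2 = 584
w_6 = (1592 - 2(584)) / 2 = 424/2 = 212
w_5 = (584 - 2(212)) / 2 = 160/2 = 80
w_4 = (212 - 2(80)) / 2 = 52/2 = 26
w_3 = (80 - 2(26)) / 2 = 28/2 = 14
w_2 = (26 - 2(14)) / 2 = -2/2 = -1
w_1 = (14 - 2(-1)) / 2 = 16/2 = 8

8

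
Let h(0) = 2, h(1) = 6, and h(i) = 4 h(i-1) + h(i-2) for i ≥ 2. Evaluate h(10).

2692538

h(2) = 4·6 + 2 = 26
h(3) = 4·26 + 6 = 110
h(4) = 4·110 + 26 = 466
h(5) = 4·466 + 110 = 1974
h(6) = 4·1974 + 466 = 8362
h(7) = 4·8362 + 1974 = 35422
h(8) = 4·35422 + 8362 = 150050
h(9) = 4·150050 + 35422 = 635622
h(10) = 4·635622 + 150050 = 2692538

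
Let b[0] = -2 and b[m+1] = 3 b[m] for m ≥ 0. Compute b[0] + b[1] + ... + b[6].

b[1] = 3*(-2) = -6
b[2] = 3*(-6) = -18
b[3] = 3*(-18) = -54
b[4] = 3*(-54) = -162
b[5] = 3*(-162) = -486
b[6] = 3*(-486) = -1458
Sum = (-2) + (-6) + (-18) + (-54) + (-162) + (-486) + (-1458) = -2186

-2186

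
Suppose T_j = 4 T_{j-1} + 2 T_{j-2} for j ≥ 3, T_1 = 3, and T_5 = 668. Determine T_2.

Let T_2 = y.
T_3 = 6 + 4y
T_4 = 24 + 18y
T_5 = 108 + 80y
So 108 + 80y = 668, giving y = 7.

7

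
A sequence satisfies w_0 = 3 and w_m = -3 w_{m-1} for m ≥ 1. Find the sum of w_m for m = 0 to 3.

-60

w_1 = -3*3 = -9
w_2 = -3*(-9) = 27
w_3 = -3*27 = -81
Sum = 3 + (-9) + 27 + (-81) = -60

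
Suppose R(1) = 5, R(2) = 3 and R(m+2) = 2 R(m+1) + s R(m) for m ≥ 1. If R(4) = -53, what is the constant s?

-5

R(3) = 6 + 5s
R(4) = 12 + 13s
So 12 + 13s = -53, giving s = -5.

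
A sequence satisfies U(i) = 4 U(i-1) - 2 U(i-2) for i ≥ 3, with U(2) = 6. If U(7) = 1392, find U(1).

6

Let U(1) = w.
U(3) = 24 - 2w
U(4) = 84 - 8w
U(5) = 288 - 28w
U(6) = 984 - 96w
U(7) = 3360 - 328w
So 3360 - 328w = 1392, giving w = 6.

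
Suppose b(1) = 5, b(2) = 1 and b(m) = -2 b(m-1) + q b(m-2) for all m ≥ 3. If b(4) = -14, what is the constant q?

2

b(3) = -2 + 5q
b(4) = 4 - 9q
So 4 - 9q = -14, giving q = 2.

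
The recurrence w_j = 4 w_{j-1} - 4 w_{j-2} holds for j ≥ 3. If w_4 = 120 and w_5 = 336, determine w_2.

6

Rearranging, w_{j-2} = (w_j - 4 w_{j-1}) / -4.
w_3 = (336 - 4·120) / -4 = -144/-4 = 36
w_2 = (120 - 4·36) / -4 = -24/-4 = 6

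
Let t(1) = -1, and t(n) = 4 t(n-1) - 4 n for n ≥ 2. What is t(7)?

-16828

t(2) = 4*(-1) - 8 = -12
t(3) = 4*(-12) - 12 = -60
t(4) = 4*(-60) - 16 = -256
t(5) = 4*(-256) - 20 = -1044
t(6) = 4*(-1044) - 24 = -4200
t(7) = 4*(-4200) - 28 = -16828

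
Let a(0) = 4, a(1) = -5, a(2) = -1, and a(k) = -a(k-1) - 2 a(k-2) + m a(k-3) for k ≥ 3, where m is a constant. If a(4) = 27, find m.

-4

a(3) = 11 + 4m
a(4) = -9 - 9m
So -9 - 9m = 27, giving m = -4.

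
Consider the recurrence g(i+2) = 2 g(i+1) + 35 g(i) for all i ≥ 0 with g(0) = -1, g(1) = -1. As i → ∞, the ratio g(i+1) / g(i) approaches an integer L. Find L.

The characteristic equation is r^2 - 2r - 35 = 0, which factors as (r - 7)(r + 5) = 0.
So the roots are 7 and -5. Since |7| > |-5| and the coefficient of 7^i is non-zero, the ratio tends to 7.

7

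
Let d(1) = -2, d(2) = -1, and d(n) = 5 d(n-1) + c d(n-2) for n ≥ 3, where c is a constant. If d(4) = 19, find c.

-4

d(3) = -5 - 2c
d(4) = -25 - 11c
So -25 - 11c = 19, giving c = -4.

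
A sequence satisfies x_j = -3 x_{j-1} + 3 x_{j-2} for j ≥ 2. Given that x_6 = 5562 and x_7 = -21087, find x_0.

Rearranging, x_{j-2} = (x_j + 3 x_{j-1}) / 3.
x_5 = (-21087 + 3*5562) / 3 = -4401/3 = -1467
x_4 = (5562 + 3*(-1467)) / 3 = 1161/3 = 387
x_3 = (-1467 + 3*387) / 3 = -306/3 = -102
x_2 = (387 + 3*(-102)) / 3 = 81/3 = 27
x_1 = (-102 + 3*27) / 3 = -21/3 = -7
x_0 = (27 + 3*(-7)) / 3 = 6/3 = 2

2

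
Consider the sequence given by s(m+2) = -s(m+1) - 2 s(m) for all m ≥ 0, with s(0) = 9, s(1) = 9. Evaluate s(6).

s(2) = -9 - 2*9 = -27
s(3) = -(-27) - 2*9 = 9
s(4) = -9 - 2*(-27) = 45
s(5) = -45 - 2*9 = -63
s(6) = -(-63) - 2*45 = -27

-27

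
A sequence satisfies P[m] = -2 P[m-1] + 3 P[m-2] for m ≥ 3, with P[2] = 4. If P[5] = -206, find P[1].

Let P[1] = x.
P[3] = -8 + 3x
P[4] = 28 - 6x
P[5] = -80 + 21x
So -80 + 21x = -206, giving x = -6.

-6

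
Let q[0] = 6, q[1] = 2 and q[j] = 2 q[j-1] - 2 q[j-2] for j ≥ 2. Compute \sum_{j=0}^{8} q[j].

q[2] = 2*2 - 2*6 = -8
q[3] = 2*(-8) - 2*2 = -20
q[4] = 2*(-20) - 2*(-8) = -24
q[5] = 2*(-24) - 2*(-20) = -8
q[6] = 2*(-8) - 2*(-24) = 32
q[7] = 2*32 - 2*(-8) = 80
q[8] = 2*80 - 2*32 = 96
Sum = 6 + 2 + (-8) + (-20) + (-24) + (-8) + 32 + 80 + 96 = 156

156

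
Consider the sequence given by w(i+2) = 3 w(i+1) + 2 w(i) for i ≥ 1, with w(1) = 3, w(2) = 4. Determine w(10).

w(3) = 3(4) + 2(3) = 18
w(4) = 3(18) + 2(4) = 62
w(5) = 3(62) + 2(18) = 222
w(6) = 3(222) + 2(62) = 790
w(7) = 3(790) + 2(222) = 2814
w(8) = 3(2814) + 2(790) = 10022
w(9) = 3(10022) + 2(2814) = 35694
w(10) = 3(35694) + 2(10022) = 127126

127126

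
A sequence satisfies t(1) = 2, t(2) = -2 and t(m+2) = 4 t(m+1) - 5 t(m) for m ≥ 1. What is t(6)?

t(3) = 4*(-2) - 5*2 = -18
t(4) = 4*(-18) - 5*(-2) = -62
t(5) = 4*(-62) - 5*(-18) = -158
t(6) = 4*(-158) - 5*(-62) = -322

-322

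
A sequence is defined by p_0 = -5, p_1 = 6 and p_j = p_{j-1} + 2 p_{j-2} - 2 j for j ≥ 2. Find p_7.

-198

p_2 = 6 + 2·(-5) - 4 = -8
p_3 = (-8) + 2·6 - 6 = -2
p_4 = (-2) + 2·(-8) - 8 = -26
p_5 = (-26) + 2·(-2) - 10 = -40
p_6 = (-40) + 2·(-26) - 12 = -104
p_7 = (-104) + 2·(-40) - 14 = -198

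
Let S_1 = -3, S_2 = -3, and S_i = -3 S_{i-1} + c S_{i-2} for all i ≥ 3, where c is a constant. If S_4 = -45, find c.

S_3 = 9 - 3c
S_4 = -27 + 6c
So -27 + 6c = -45, giving c = -3.

-3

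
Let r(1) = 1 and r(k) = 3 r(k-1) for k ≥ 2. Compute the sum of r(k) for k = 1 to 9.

r(2) = 3*1 = 3
r(3) = 3*3 = 9
r(4) = 3*9 = 27
r(5) = 3*27 = 81
r(6) = 3*81 = 243
r(7) = 3*243 = 729
r(8) = 3*729 = 2187
r(9) = 3*2187 = 6561
Sum = 1 + 3 + 9 + 27 + 81 + 243 + 729 + 2187 + 6561 = 9841

9841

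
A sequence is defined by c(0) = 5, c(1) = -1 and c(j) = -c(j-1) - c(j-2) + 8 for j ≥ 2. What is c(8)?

c(2) = -(-1) - 5 + 8 = 4
c(3) = -4 - (-1) + 8 = 5
c(4) = -5 - 4 + 8 = -1
c(5) = -(-1) - 5 + 8 = 4
c(6) = -4 - (-1) + 8 = 5
c(7) = -5 - 4 + 8 = -1
c(8) = -(-1) - 5 + 8 = 4

4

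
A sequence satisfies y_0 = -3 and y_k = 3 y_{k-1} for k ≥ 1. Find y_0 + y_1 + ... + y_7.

y_1 = 3(-3) = -9
y_2 = 3(-9) = -27
y_3 = 3(-27) = -81
y_4 = 3(-81) = -243
y_5 = 3(-243) = -729
y_6 = 3(-729) = -2187
y_7 = 3(-2187) = -6561
Sum = (-3) + (-9) + (-27) + (-81) + (-243) + (-729) + (-2187) + (-6561) = -9840

-9840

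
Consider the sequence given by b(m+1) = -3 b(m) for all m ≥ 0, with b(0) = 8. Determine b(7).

b(1) = -3*8 = -24
b(2) = -3*(-24) = 72
b(3) = -3*72 = -216
b(4) = -3*(-216) = 648
b(5) = -3*648 = -1944
b(6) = -3*(-1944) = 5832
b(7) = -3*5832 = -17496

-17496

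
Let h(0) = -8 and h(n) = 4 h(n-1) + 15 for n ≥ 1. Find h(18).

-206158430213

The fixed point is 15/(1 - 4) = -5, so h(n) + 5 = 4(h(n-1) + 5).
Hence h(n) = -3·4^n - 5.
h(18) = -3·4^{18} - 5 = -3·68719476736 - 5 = -206158430213.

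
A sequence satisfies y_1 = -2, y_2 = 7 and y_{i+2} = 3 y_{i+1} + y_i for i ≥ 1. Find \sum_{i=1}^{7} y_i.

y_3 = 3(7) + (-2) = 19
y_4 = 3(19) + 7 = 64
y_5 = 3(64) + 19 = 211
y_6 = 3(211) + 64 = 697
y_7 = 3(697) + 211 = 2302
Sum = (-2) + 7 + 19 + 64 + 211 + 697 + 2302 = 3298

3298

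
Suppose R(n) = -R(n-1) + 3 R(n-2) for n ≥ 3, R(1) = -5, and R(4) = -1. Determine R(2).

Let R(2) = z.
R(3) = -15 - z
R(4) = 15 + 4z
So 15 + 4z = -1, giving z = -4.

-4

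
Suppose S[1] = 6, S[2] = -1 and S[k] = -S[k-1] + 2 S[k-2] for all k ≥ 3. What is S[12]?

-4775

S[3] = -(-1) + 2(6) = 13
S[4] = -13 + 2(-1) = -15
S[5] = -(-15) + 2(13) = 41
S[6] = -41 + 2(-15) = -71
S[7] = -(-71) + 2(41) = 153
S[8] = -153 + 2(-71) = -295
S[9] = -(-295) + 2(153) = 601
S[10] = -601 + 2(-295) = -1191
S[11] = -(-1191) + 2(601) = 2393
S[12] = -2393 + 2(-1191) = -4775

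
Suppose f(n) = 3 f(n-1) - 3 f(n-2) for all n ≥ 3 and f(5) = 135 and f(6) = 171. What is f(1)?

-4

Rearranging, f(n-2) = (f(n) - 3 f(n-1)) / -3.
f(4) = (171 - 3·135) / -3 = -234/-3 = 78
f(3) = (135 - 3·78) / -3 = -99/-3 = 33
f(2) = (78 - 3·33) / -3 = -21/-3 = 7
f(1) = (33 - 3·7) / -3 = 12/-3 = -4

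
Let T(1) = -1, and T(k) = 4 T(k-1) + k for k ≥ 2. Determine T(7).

T(2) = 4*(-1) + 2 = -2
T(3) = 4*(-2) + 3 = -5
T(4) = 4*(-5) + 4 = -16
T(5) = 4*(-16) + 5 = -59
T(6) = 4*(-59) + 6 = -230
T(7) = 4*(-230) + 7 = -913

-913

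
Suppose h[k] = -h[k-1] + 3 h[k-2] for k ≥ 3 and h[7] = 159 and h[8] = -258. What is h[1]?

7

Rearranging, h[k-2] = (h[k] + h[k-1]) / 3.
h[6] = (-258 + 159) / 3 = -99/3 = -33
h[5] = (159 + (-33)) / 3 = 126/3 = 42
h[4] = (-33 + 42) / 3 = 9/3 = 3
h[3] = (42 + 3) / 3 = 45/3 = 15
h[2] = (3 + 15) / 3 = 18/3 = 6
h[1] = (15 + 6) / 3 = 21/3 = 7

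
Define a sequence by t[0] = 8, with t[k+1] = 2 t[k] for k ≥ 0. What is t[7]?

t[1] = 2*8 = 16
t[2] = 2*16 = 32
t[3] = 2*32 = 64
t[4] = 2*64 = 128
t[5] = 2*128 = 256
t[6] = 2*256 = 512
t[7] = 2*512 = 1024

1024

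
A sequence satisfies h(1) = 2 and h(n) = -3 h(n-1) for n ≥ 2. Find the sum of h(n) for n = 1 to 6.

h(2) = -3·2 = -6
h(3) = -3·(-6) = 18
h(4) = -3·18 = -54
h(5) = -3·(-54) = 162
h(6) = -3·162 = -486
Sum = 2 + (-6) + 18 + (-54) + 162 + (-486) = -364

-364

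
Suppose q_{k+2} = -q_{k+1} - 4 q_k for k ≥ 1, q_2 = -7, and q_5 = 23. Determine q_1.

6

Let q_1 = w.
q_3 = 7 - 4w
q_4 = 21 + 4w
q_5 = -49 + 12w
So -49 + 12w = 23, giving w = 6.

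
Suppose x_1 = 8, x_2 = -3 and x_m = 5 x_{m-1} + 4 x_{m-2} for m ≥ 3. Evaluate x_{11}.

14811617

x_3 = 5·(-3) + 4·8 = 17
x_4 = 5·17 + 4·(-3) = 73
x_5 = 5·73 + 4·17 = 433
x_6 = 5·433 + 4·73 = 2457
x_7 = 5·2457 + 4·433 = 14017
x_8 = 5·14017 + 4·2457 = 79913
x_9 = 5·79913 + 4·14017 = 455633
x_{10} = 5·455633 + 4·79913 = 2597817
x_{11} = 5·2597817 + 4·455633 = 14811617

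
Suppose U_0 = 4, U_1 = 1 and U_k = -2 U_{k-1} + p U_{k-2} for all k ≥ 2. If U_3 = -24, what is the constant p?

4

U_2 = -2 + 4p
U_3 = 4 - 7p
So 4 - 7p = -24, giving p = 4.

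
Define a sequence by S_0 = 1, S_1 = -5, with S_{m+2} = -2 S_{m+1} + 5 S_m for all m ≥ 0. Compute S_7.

-7655

S_2 = -2·(-5) + 5·1 = 15
S_3 = -2·15 + 5·(-5) = -55
S_4 = -2·(-55) + 5·15 = 185
S_5 = -2·185 + 5·(-55) = -645
S_6 = -2·(-645) + 5·185 = 2215
S_7 = -2·2215 + 5·(-645) = -7655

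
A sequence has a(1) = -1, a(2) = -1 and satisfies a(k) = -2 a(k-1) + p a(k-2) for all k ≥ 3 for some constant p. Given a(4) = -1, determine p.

a(3) = 2 - p
a(4) = -4 + p
So -4 + p = -1, giving p = 3.

3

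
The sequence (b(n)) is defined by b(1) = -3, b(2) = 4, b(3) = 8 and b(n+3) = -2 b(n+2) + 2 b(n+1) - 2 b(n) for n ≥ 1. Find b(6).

-44

b(4) = -2(8) + 2(4) - 2(-3) = -2
b(5) = -2(-2) + 2(8) - 2(4) = 12
b(6) = -2(12) + 2(-2) - 2(8) = -44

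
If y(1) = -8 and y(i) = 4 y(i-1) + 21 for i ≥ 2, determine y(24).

The fixed point is 21/(1 - 4) = -7, so y(i) + 7 = 4(y(i-1) + 7).
Hence y(i) = -1·4^{i-1} - 7.
y(24) = -1·4^{23} - 7 = -1·70368744177664 - 7 = -70368744177671.

-70368744177671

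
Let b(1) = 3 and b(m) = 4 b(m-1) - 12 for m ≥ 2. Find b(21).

-1099511627772

The fixed point is -12/(1 - 4) = 4, so b(m) - 4 = 4(b(m-1) - 4).
Hence b(m) = -1·4^{m-1} + 4.
b(21) = -1·4^{20} + 4 = -1·1099511627776 + 4 = -1099511627772.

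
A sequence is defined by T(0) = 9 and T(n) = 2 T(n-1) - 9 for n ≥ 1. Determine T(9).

9

T(1) = 2*9 - 9 = 9
T(2) = 2*9 - 9 = 9
T(3) = 2*9 - 9 = 9
T(4) = 2*9 - 9 = 9
T(5) = 2*9 - 9 = 9
T(6) = 2*9 - 9 = 9
T(7) = 2*9 - 9 = 9
T(8) = 2*9 - 9 = 9
T(9) = 2*9 - 9 = 9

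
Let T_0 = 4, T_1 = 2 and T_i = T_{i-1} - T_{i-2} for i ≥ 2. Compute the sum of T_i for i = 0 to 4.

-2

T_2 = 2 - 4 = -2
T_3 = (-2) - 2 = -4
T_4 = (-4) - (-2) = -2
Sum = 4 + 2 + (-2) + (-4) + (-2) = -2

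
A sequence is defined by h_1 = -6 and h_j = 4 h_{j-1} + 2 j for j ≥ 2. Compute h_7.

-18210

h_2 = 4*(-6) + 4 = -20
h_3 = 4*(-20) + 6 = -74
h_4 = 4*(-74) + 8 = -288
h_5 = 4*(-288) + 10 = -1142
h_6 = 4*(-1142) + 12 = -4556
h_7 = 4*(-4556) + 14 = -18210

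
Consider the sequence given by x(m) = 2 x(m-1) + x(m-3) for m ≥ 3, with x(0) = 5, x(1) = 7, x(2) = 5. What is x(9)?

x(3) = 2(5) + 5 = 15
x(4) = 2(15) + 7 = 37
x(5) = 2(37) + 5 = 79
x(6) = 2(79) + 15 = 173
x(7) = 2(173) + 37 = 383
x(8) = 2(383) + 79 = 845
x(9) = 2(845) + 173 = 1863

1863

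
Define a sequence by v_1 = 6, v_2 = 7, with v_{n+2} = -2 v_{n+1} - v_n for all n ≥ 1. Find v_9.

v_3 = -2(7) - 6 = -20
v_4 = -2(-20) - 7 = 33
v_5 = -2(33) - (-20) = -46
v_6 = -2(-46) - 33 = 59
v_7 = -2(59) - (-46) = -72
v_8 = -2(-72) - 59 = 85
v_9 = -2(85) - (-72) = -98

-98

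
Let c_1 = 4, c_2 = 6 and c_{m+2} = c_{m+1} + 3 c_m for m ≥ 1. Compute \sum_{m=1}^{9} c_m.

c_3 = 6 + 3(4) = 18
c_4 = 18 + 3(6) = 36
c_5 = 36 + 3(18) = 90
c_6 = 90 + 3(36) = 198
c_7 = 198 + 3(90) = 468
c_8 = 468 + 3(198) = 1062
c_9 = 1062 + 3(468) = 2466
Sum = 4 + 6 + 18 + 36 + 90 + 198 + 468 + 1062 + 2466 = 4348

4348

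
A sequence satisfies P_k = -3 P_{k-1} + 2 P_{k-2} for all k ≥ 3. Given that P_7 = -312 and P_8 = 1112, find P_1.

Rearranging, P_{k-2} = (P_k + 3 P_{k-1}) / 2.
P_6 = (1112 + 3(-312)) / 2 = 176/2 = 88
P_5 = (-312 + 3(88)) / 2 = -48/2 = -24
P_4 = (88 + 3(-24)) / 2 = 16/2 = 8
P_3 = (-24 + 3(8)) / 2 = 0/2 = 0
P_2 = (8 + 3(0)) / 2 = 8/2 = 4
P_1 = (0 + 3(4)) / 2 = 12/2 = 6

6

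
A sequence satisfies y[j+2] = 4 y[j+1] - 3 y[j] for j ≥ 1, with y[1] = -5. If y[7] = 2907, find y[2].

3

Let y[2] = x.
y[3] = 15 + 4x
y[4] = 60 + 13x
y[5] = 195 + 40x
y[6] = 600 + 121x
y[7] = 1815 + 364x
So 1815 + 364x = 2907, giving x = 3.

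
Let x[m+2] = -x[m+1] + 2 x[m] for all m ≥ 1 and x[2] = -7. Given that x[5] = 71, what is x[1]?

Let x[1] = v.
x[3] = 7 + 2v
x[4] = -21 - 2v
x[5] = 35 + 6v
So 35 + 6v = 71, giving v = 6.

6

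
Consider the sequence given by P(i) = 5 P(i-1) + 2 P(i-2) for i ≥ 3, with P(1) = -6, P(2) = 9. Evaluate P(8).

P(3) = 5(9) + 2(-6) = 33
P(4) = 5(33) + 2(9) = 183
P(5) = 5(183) + 2(33) = 981
P(6) = 5(981) + 2(183) = 5271
P(7) = 5(5271) + 2(981) = 28317
P(8) = 5(28317) + 2(5271) = 152127

152127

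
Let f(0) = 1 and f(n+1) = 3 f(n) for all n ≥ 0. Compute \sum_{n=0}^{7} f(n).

f(1) = 3*1 = 3
f(2) = 3*3 = 9
f(3) = 3*9 = 27
f(4) = 3*27 = 81
f(5) = 3*81 = 243
f(6) = 3*243 = 729
f(7) = 3*729 = 2187
Sum = 1 + 3 + 9 + 27 + 81 + 243 + 729 + 2187 = 3280

3280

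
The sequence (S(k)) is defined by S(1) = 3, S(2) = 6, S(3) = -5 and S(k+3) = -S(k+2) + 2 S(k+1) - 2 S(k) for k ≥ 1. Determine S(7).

-153

S(4) = -(-5) + 2(6) - 2(3) = 11
S(5) = -11 + 2(-5) - 2(6) = -33
S(6) = -(-33) + 2(11) - 2(-5) = 65
S(7) = -65 + 2(-33) - 2(11) = -153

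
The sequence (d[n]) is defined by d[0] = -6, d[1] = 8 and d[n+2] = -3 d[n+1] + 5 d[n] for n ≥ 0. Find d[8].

d[2] = -3*8 + 5*(-6) = -54
d[3] = -3*(-54) + 5*8 = 202
d[4] = -3*202 + 5*(-54) = -876
d[5] = -3*(-876) + 5*202 = 3638
d[6] = -3*3638 + 5*(-876) = -15294
d[7] = -3*(-15294) + 5*3638 = 64072
d[8] = -3*64072 + 5*(-15294) = -268686

-268686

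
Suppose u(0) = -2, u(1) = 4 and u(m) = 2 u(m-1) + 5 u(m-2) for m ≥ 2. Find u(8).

u(2) = 2·4 + 5·(-2) = -2
u(3) = 2·(-2) + 5·4 = 16
u(4) = 2·16 + 5·(-2) = 22
u(5) = 2·22 + 5·16 = 124
u(6) = 2·124 + 5·22 = 358
u(7) = 2·358 + 5·124 = 1336
u(8) = 2·1336 + 5·358 = 4462

4462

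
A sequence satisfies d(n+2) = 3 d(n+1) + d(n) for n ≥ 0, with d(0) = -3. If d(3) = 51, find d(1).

Let d(1) = z.
d(2) = -3 + 3z
d(3) = -9 + 10z
So -9 + 10z = 51, giving z = 6.

6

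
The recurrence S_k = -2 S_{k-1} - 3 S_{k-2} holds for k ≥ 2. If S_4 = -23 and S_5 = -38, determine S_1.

-2

Rearranging, S_{k-2} = (S_k + 2 S_{k-1}) / -3.
S_3 = (-38 + 2·(-23)) / -3 = -84/-3 = 28
S_2 = (-23 + 2·28) / -3 = 33/-3 = -11
S_1 = (28 + 2·(-11)) / -3 = 6/-3 = -2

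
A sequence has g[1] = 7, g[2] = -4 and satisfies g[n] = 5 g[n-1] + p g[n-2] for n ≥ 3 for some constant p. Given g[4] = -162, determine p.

-2

g[3] = -20 + 7p
g[4] = -100 + 31p
So -100 + 31p = -162, giving p = -2.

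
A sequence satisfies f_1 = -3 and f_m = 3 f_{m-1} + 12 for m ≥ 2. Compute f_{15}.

14348901

The fixed point is 12/(1 - 3) = -6, so f_m + 6 = 3(f_{m-1} + 6).
Hence f_m = 3·3^{m-1} - 6.
f_{15} = 3·3^{14} - 6 = 3·4782969 - 6 = 14348901.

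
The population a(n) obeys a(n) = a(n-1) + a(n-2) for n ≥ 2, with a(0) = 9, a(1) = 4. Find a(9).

325

a(2) = 4 + 9 = 13
a(3) = 13 + 4 = 17
a(4) = 17 + 13 = 30
a(5) = 30 + 17 = 47
a(6) = 47 + 30 = 77
a(7) = 77 + 47 = 124
a(8) = 124 + 77 = 201
a(9) = 201 + 124 = 325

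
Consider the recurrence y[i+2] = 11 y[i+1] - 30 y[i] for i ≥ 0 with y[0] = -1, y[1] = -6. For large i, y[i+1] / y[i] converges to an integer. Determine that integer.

The characteristic equation is r^2 - 11r + 30 = 0, which factors as (r - 6)(r - 5) = 0.
So the roots are 6 and 5. Since |6| > |5| and the coefficient of 6^i is non-zero, the ratio tends to 6.

6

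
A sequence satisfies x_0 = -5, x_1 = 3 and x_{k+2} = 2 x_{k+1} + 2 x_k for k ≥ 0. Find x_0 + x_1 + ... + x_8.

x_2 = 2*3 + 2*(-5) = -4
x_3 = 2*(-4) + 2*3 = -2
x_4 = 2*(-2) + 2*(-4) = -12
x_5 = 2*(-12) + 2*(-2) = -28
x_6 = 2*(-28) + 2*(-12) = -80
x_7 = 2*(-80) + 2*(-28) = -216
x_8 = 2*(-216) + 2*(-80) = -592
Sum = (-5) + 3 + (-4) + (-2) + (-12) + (-28) + (-80) + (-216) + (-592) = -936

-936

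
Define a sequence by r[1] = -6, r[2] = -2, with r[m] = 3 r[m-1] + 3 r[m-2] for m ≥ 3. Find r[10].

-238302

r[3] = 3(-2) + 3(-6) = -24
r[4] = 3(-24) + 3(-2) = -78
r[5] = 3(-78) + 3(-24) = -306
r[6] = 3(-306) + 3(-78) = -1152
r[7] = 3(-1152) + 3(-306) = -4374
r[8] = 3(-4374) + 3(-1152) = -16578
r[9] = 3(-16578) + 3(-4374) = -62856
r[10] = 3(-62856) + 3(-16578) = -238302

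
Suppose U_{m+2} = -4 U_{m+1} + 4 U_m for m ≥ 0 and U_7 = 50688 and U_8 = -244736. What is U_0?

Rearranging, U_{m-2} = (U_m + 4 U_{m-1}) / 4.
U_6 = (-244736 + 4·50688) / 4 = -41984/4 = -10496
U_5 = (50688 + 4·(-10496)) / 4 = 8704/4 = 2176
U_4 = (-10496 + 4·2176) / 4 = -1792/4 = -448
U_3 = (2176 + 4·(-448)) / 4 = 384/4 = 96
U_2 = (-448 + 4·96) / 4 = -64/4 = -16
U_1 = (96 + 4·(-16)) / 4 = 32/4 = 8
U_0 = (-16 + 4·8) / 4 = 16/4 = 4

4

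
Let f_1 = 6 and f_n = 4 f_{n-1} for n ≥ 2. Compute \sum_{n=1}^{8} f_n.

f_2 = 4*6 = 24
f_3 = 4*24 = 96
f_4 = 4*96 = 384
f_5 = 4*384 = 1536
f_6 = 4*1536 = 6144
f_7 = 4*6144 = 24576
f_8 = 4*24576 = 98304
Sum = 6 + 24 + 96 + 384 + 1536 + 6144 + 24576 + 98304 = 131070

131070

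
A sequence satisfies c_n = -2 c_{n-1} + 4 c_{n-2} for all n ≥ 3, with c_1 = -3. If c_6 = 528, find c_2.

3

Let c_2 = w.
c_3 = -12 - 2w
c_4 = 24 + 8w
c_5 = -96 - 24w
c_6 = 288 + 80w
So 288 + 80w = 528, giving w = 3.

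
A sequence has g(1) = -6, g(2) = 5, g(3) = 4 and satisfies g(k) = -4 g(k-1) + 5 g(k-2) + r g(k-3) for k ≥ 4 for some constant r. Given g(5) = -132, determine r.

g(4) = 9 - 6r
g(5) = -16 + 29r
So -16 + 29r = -132, giving r = -4.

-4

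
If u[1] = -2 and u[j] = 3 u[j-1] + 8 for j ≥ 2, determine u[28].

The fixed point is 8/(1 - 3) = -4, so u[j] + 4 = 3(u[j-1] + 4).
Hence u[j] = 2·3^{j-1} - 4.
u[28] = 2·3^{27} - 4 = 2·7625597484987 - 4 = 15251194969970.

15251194969970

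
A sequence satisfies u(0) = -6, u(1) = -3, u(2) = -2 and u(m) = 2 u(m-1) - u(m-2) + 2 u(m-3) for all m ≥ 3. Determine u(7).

-205

u(3) = 2*(-2) - (-3) + 2*(-6) = -13
u(4) = 2*(-13) - (-2) + 2*(-3) = -30
u(5) = 2*(-30) - (-13) + 2*(-2) = -51
u(6) = 2*(-51) - (-30) + 2*(-13) = -98
u(7) = 2*(-98) - (-51) + 2*(-30) = -205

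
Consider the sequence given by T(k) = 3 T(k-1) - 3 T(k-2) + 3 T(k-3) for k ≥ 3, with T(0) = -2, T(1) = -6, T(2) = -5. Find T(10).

T(3) = 3·(-5) - 3·(-6) + 3·(-2) = -3
T(4) = 3·(-3) - 3·(-5) + 3·(-6) = -12
T(5) = 3·(-12) - 3·(-3) + 3·(-5) = -42
T(6) = 3·(-42) - 3·(-12) + 3·(-3) = -99
T(7) = 3·(-99) - 3·(-42) + 3·(-12) = -207
T(8) = 3·(-207) - 3·(-99) + 3·(-42) = -450
T(9) = 3·(-450) - 3·(-207) + 3·(-99) = -1026
T(10) = 3·(-1026) - 3·(-450) + 3·(-207) = -2349

-2349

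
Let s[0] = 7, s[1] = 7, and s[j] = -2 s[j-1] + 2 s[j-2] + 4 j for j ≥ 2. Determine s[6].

16

s[2] = -2*7 + 2*7 + 8 = 8
s[3] = -2*8 + 2*7 + 12 = 10
s[4] = -2*10 + 2*8 + 16 = 12
s[5] = -2*12 + 2*10 + 20 = 16
s[6] = -2*16 + 2*12 + 24 = 16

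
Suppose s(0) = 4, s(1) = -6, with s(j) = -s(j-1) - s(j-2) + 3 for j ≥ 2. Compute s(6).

s(2) = -(-6) - 4 + 3 = 5
s(3) = -5 - (-6) + 3 = 4
s(4) = -4 - 5 + 3 = -6
s(5) = -(-6) - 4 + 3 = 5
s(6) = -5 - (-6) + 3 = 4

4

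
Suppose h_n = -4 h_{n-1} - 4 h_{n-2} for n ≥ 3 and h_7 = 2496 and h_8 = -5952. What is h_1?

Rearranging, h_{n-2} = (h_n + 4 h_{n-1}) / -4.
h_6 = (-5952 + 4*2496) / -4 = 4032/-4 = -1008
h_5 = (2496 + 4*(-1008)) / -4 = -1536/-4 = 384
h_4 = (-1008 + 4*384) / -4 = 528/-4 = -132
h_3 = (384 + 4*(-132)) / -4 = -144/-4 = 36
h_2 = (-132 + 4*36) / -4 = 12/-4 = -3
h_1 = (36 + 4*(-3)) / -4 = 24/-4 = -6

-6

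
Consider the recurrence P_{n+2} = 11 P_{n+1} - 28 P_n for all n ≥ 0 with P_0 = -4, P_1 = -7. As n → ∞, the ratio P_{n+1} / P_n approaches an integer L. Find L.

The characteristic equation is r^2 - 11r + 28 = 0, which factors as (r - 7)(r - 4) = 0.
So the roots are 7 and 4. Since |7| > |4| and the coefficient of 7^n is non-zero, the ratio tends to 7.

7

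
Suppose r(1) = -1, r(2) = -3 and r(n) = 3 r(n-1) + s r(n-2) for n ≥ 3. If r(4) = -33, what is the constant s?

r(3) = -9 - s
r(4) = -27 - 6s
So -27 - 6s = -33, giving s = 1.

1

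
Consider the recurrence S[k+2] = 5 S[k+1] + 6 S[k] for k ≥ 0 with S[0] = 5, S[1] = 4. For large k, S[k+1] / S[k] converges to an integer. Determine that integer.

The characteristic equation is r^2 - 5r - 6 = 0, which factors as (r - 6)(r + 1) = 0.
So the roots are 6 and -1. Since |6| > |-1| and the coefficient of 6^k is non-zero, the ratio tends to 6.

6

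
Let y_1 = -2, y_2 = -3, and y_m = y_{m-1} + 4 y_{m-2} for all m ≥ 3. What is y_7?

y_3 = (-3) + 4(-2) = -11
y_4 = (-11) + 4(-3) = -23
y_5 = (-23) + 4(-11) = -67
y_6 = (-67) + 4(-23) = -159
y_7 = (-159) + 4(-67) = -427

-427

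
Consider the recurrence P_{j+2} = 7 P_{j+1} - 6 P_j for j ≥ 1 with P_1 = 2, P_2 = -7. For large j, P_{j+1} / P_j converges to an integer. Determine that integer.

The characteristic equation is r^2 - 7r + 6 = 0, which factors as (r - 6)(r - 1) = 0.
So the roots are 6 and 1. Since |6| > |1| and the coefficient of 6^j is non-zero, the ratio tends to 6.

6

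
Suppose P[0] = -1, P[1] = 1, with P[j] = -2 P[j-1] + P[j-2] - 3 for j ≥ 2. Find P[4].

P[2] = -2·1 + (-1) - 3 = -6
P[3] = -2·(-6) + 1 - 3 = 10
P[4] = -2·10 + (-6) - 3 = -29

-29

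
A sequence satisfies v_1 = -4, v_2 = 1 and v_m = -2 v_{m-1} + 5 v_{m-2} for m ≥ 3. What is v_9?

-27868

v_3 = -2*1 + 5*(-4) = -22
v_4 = -2*(-22) + 5*1 = 49
v_5 = -2*49 + 5*(-22) = -208
v_6 = -2*(-208) + 5*49 = 661
v_7 = -2*661 + 5*(-208) = -2362
v_8 = -2*(-2362) + 5*661 = 8029
v_9 = -2*8029 + 5*(-2362) = -27868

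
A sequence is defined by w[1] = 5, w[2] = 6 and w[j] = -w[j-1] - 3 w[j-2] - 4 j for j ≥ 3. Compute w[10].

-1381

w[3] = -6 - 3(5) - 12 = -33
w[4] = -(-33) - 3(6) - 16 = -1
w[5] = -(-1) - 3(-33) - 20 = 80
w[6] = -80 - 3(-1) - 24 = -101
w[7] = -(-101) - 3(80) - 28 = -167
w[8] = -(-167) - 3(-101) - 32 = 438
w[9] = -438 - 3(-167) - 36 = 27
w[10] = -27 - 3(438) - 40 = -1381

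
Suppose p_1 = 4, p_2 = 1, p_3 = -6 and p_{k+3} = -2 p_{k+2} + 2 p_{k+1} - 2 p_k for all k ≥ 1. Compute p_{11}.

-15816

p_4 = -2(-6) + 2(1) - 2(4) = 6
p_5 = -2(6) + 2(-6) - 2(1) = -26
p_6 = -2(-26) + 2(6) - 2(-6) = 76
p_7 = -2(76) + 2(-26) - 2(6) = -216
p_8 = -2(-216) + 2(76) - 2(-26) = 636
p_9 = -2(636) + 2(-216) - 2(76) = -1856
p_{10} = -2(-1856) + 2(636) - 2(-216) = 5416
p_{11} = -2(5416) + 2(-1856) - 2(636) = -15816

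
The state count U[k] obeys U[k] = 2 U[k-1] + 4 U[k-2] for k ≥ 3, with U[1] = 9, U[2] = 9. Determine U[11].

U[3] = 2*9 + 4*9 = 54
U[4] = 2*54 + 4*9 = 144
U[5] = 2*144 + 4*54 = 504
U[6] = 2*504 + 4*144 = 1584
U[7] = 2*1584 + 4*504 = 5184
U[8] = 2*5184 + 4*1584 = 16704
U[9] = 2*16704 + 4*5184 = 54144
U[10] = 2*54144 + 4*16704 = 175104
U[11] = 2*175104 + 4*54144 = 566784

566784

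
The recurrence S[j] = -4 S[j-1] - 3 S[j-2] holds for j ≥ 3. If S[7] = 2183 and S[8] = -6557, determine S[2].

-5

Rearranging, S[j-2] = (S[j] + 4 S[j-1]) / -3.
S[6] = (-6557 + 4(2183)) / -3 = 2175/-3 = -725
S[5] = (2183 + 4(-725)) / -3 = -717/-3 = 239
S[4] = (-725 + 4(239)) / -3 = 231/-3 = -77
S[3] = (239 + 4(-77)) / -3 = -69/-3 = 23
S[2] = (-77 + 4(23)) / -3 = 15/-3 = -5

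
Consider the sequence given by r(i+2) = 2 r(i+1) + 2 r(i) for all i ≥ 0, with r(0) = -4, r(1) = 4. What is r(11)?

r(2) = 2·4 + 2·(-4) = 0
r(3) = 2·0 + 2·4 = 8
r(4) = 2·8 + 2·0 = 16
r(5) = 2·16 + 2·8 = 48
r(6) = 2·48 + 2·16 = 128
r(7) = 2·128 + 2·48 = 352
r(8) = 2·352 + 2·128 = 960
r(9) = 2·960 + 2·352 = 2624
r(10) = 2·2624 + 2·960 = 7168
r(11) = 2·7168 + 2·2624 = 19584

19584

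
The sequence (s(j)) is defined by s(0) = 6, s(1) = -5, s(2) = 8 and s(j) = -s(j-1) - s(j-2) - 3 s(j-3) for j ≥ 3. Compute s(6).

s(3) = -8 - (-5) - 3*6 = -21
s(4) = -(-21) - 8 - 3*(-5) = 28
s(5) = -28 - (-21) - 3*8 = -31
s(6) = -(-31) - 28 - 3*(-21) = 66

66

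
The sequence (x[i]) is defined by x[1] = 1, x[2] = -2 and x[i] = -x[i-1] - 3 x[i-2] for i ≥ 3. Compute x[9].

-109

x[3] = -(-2) - 3·1 = -1
x[4] = -(-1) - 3·(-2) = 7
x[5] = -7 - 3·(-1) = -4
x[6] = -(-4) - 3·7 = -17
x[7] = -(-17) - 3·(-4) = 29
x[8] = -29 - 3·(-17) = 22
x[9] = -22 - 3·29 = -109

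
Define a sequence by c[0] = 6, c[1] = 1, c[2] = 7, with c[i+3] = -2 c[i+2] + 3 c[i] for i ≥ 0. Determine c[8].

c[3] = -2·7 + 3·6 = 4
c[4] = -2·4 + 3·1 = -5
c[5] = -2·(-5) + 3·7 = 31
c[6] = -2·31 + 3·4 = -50
c[7] = -2·(-50) + 3·(-5) = 85
c[8] = -2·85 + 3·31 = -77

-77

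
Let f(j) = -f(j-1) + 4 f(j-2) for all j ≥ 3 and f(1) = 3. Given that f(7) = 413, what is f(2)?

-1

Let f(2) = y.
f(3) = 12 - y
f(4) = -12 + 5y
f(5) = 60 - 9y
f(6) = -108 + 29y
f(7) = 348 - 65y
So 348 - 65y = 413, giving y = -1.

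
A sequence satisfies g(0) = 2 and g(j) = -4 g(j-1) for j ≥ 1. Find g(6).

g(1) = -4*2 = -8
g(2) = -4*(-8) = 32
g(3) = -4*32 = -128
g(4) = -4*(-128) = 512
g(5) = -4*512 = -2048
g(6) = -4*(-2048) = 8192

8192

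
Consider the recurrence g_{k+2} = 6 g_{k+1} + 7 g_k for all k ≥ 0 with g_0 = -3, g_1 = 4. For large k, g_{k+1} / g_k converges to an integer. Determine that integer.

7

The characteristic equation is r^2 - 6r - 7 = 0, which factors as (r - 7)(r + 1) = 0.
So the roots are 7 and -1. Since |7| > |-1| and the coefficient of 7^k is non-zero, the ratio tends to 7.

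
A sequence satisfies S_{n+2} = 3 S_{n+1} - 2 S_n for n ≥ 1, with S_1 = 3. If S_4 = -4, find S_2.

Let S_2 = v.
S_3 = -6 + 3v
S_4 = -18 + 7v
So -18 + 7v = -4, giving v = 2.

2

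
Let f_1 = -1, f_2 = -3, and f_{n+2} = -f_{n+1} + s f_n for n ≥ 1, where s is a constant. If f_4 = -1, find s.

f_3 = 3 - s
f_4 = -3 - 2s
So -3 - 2s = -1, giving s = -1.

-1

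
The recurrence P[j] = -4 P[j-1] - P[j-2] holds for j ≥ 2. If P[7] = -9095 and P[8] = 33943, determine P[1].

Rearranging, P[j-2] = -(P[j] + 4 P[j-1]).
P[6] = -(33943 + 4(-9095)) = 2437
P[5] = -(-9095 + 4(2437)) = -653
P[4] = -(2437 + 4(-653)) = 175
P[3] = -(-653 + 4(175)) = -47
P[2] = -(175 + 4(-47)) = 13
P[1] = -(-47 + 4(13)) = -5

-5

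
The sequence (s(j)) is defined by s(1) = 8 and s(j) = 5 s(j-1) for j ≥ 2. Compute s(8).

s(2) = 5·8 = 40
s(3) = 5·40 = 200
s(4) = 5·200 = 1000
s(5) = 5·1000 = 5000
s(6) = 5·5000 = 25000
s(7) = 5·25000 = 125000
s(8) = 5·125000 = 625000

625000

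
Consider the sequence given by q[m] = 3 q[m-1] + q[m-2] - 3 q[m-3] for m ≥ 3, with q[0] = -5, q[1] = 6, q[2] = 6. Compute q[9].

q[3] = 3(6) + 6 - 3(-5) = 39
q[4] = 3(39) + 6 - 3(6) = 105
q[5] = 3(105) + 39 - 3(6) = 336
q[6] = 3(336) + 105 - 3(39) = 996
q[7] = 3(996) + 336 - 3(105) = 3009
q[8] = 3(3009) + 996 - 3(336) = 9015
q[9] = 3(9015) + 3009 - 3(996) = 27066

27066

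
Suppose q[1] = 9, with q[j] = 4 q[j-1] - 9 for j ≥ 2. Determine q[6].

q[2] = 4(9) - 9 = 27
q[3] = 4(27) - 9 = 99
q[4] = 4(99) - 9 = 387
q[5] = 4(387) - 9 = 1539
q[6] = 4(1539) - 9 = 6147

6147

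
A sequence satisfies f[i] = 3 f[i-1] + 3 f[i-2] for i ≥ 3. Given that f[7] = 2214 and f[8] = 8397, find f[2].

Rearranging, f[i-2] = (f[i] - 3 f[i-1]) / 3.
f[6] = (8397 - 3·2214) / 3 = 1755/3 = 585
f[5] = (2214 - 3·585) / 3 = 459/3 = 153
f[4] = (585 - 3·153) / 3 = 126/3 = 42
f[3] = (153 - 3·42) / 3 = 27/3 = 9
f[2] = (42 - 3·9) / 3 = 15/3 = 5

5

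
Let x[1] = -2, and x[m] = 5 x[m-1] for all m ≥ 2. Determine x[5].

x[2] = 5(-2) = -10
x[3] = 5(-10) = -50
x[4] = 5(-50) = -250
x[5] = 5(-250) = -1250

-1250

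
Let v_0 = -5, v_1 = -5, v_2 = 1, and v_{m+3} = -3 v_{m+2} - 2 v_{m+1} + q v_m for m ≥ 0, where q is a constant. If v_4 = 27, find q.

5

v_3 = 7 - 5q
v_4 = -23 + 10q
So -23 + 10q = 27, giving q = 5.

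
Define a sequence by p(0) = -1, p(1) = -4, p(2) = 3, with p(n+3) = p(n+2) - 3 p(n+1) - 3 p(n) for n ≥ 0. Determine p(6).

p(3) = 3 - 3·(-4) - 3·(-1) = 18
p(4) = 18 - 3·3 - 3·(-4) = 21
p(5) = 21 - 3·18 - 3·3 = -42
p(6) = (-42) - 3·21 - 3·18 = -159

-159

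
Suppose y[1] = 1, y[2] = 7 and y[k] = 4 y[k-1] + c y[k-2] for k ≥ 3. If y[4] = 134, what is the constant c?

y[3] = 28 + c
y[4] = 112 + 11c
So 112 + 11c = 134, giving c = 2.

2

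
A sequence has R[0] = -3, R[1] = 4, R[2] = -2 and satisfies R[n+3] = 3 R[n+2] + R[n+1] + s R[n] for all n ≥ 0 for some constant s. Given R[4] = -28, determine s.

4

R[3] = -2 - 3s
R[4] = -8 - 5s
So -8 - 5s = -28, giving s = 4.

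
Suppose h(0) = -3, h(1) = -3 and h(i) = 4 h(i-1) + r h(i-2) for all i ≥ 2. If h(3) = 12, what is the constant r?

-4

h(2) = -12 - 3r
h(3) = -48 - 15r
So -48 - 15r = 12, giving r = -4.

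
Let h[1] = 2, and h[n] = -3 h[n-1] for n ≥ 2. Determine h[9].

h[2] = -3·2 = -6
h[3] = -3·(-6) = 18
h[4] = -3·18 = -54
h[5] = -3·(-54) = 162
h[6] = -3·162 = -486
h[7] = -3·(-486) = 1458
h[8] = -3·1458 = -4374
h[9] = -3·(-4374) = 13122

13122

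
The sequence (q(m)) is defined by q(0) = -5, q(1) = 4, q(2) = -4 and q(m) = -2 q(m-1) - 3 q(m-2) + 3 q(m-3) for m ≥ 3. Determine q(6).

q(3) = -2·(-4) - 3·4 + 3·(-5) = -19
q(4) = -2·(-19) - 3·(-4) + 3·4 = 62
q(5) = -2·62 - 3·(-19) + 3·(-4) = -79
q(6) = -2·(-79) - 3·62 + 3·(-19) = -85

-85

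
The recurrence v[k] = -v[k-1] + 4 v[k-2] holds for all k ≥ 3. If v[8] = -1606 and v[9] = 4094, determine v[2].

-6

Rearranging, v[k-2] = (v[k] + v[k-1]) / 4.
v[7] = (4094 + (-1606)) / 4 = 2488/4 = 622
v[6] = (-1606 + 622) / 4 = -984/4 = -246
v[5] = (622 + (-246)) / 4 = 376/4 = 94
v[4] = (-246 + 94) / 4 = -152/4 = -38
v[3] = (94 + (-38)) / 4 = 56/4 = 14
v[2] = (-38 + 14) / 4 = -24/4 = -6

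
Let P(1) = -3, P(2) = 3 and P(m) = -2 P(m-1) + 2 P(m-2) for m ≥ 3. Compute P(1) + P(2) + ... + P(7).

P(3) = -2*3 + 2*(-3) = -12
P(4) = -2*(-12) + 2*3 = 30
P(5) = -2*30 + 2*(-12) = -84
P(6) = -2*(-84) + 2*30 = 228
P(7) = -2*228 + 2*(-84) = -624
Sum = (-3) + 3 + (-12) + 30 + (-84) + 228 + (-624) = -462

-462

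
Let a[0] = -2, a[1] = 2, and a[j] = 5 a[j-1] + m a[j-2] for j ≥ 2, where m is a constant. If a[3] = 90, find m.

-5

a[2] = 10 - 2m
a[3] = 50 - 8m
So 50 - 8m = 90, giving m = -5.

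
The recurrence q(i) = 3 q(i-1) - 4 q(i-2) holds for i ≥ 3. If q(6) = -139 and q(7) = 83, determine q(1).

7

Rearranging, q(i-2) = (q(i) - 3 q(i-1)) / -4.
q(5) = (83 - 3*(-139)) / -4 = 500/-4 = -125
q(4) = (-139 - 3*(-125)) / -4 = 236/-4 = -59
q(3) = (-125 - 3*(-59)) / -4 = 52/-4 = -13
q(2) = (-59 - 3*(-13)) / -4 = -20/-4 = 5
q(1) = (-13 - 3*5) / -4 = -28/-4 = 7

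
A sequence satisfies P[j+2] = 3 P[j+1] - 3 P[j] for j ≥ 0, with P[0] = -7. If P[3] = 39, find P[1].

-4

Let P[1] = v.
P[2] = 21 + 3v
P[3] = 63 + 6v
So 63 + 6v = 39, giving v = -4.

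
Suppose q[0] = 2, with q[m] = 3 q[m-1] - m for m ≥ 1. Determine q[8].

q[1] = 3·2 - 1 = 5
q[2] = 3·5 - 2 = 13
q[3] = 3·13 - 3 = 36
q[4] = 3·36 - 4 = 104
q[5] = 3·104 - 5 = 307
q[6] = 3·307 - 6 = 915
q[7] = 3·915 - 7 = 2738
q[8] = 3·2738 - 8 = 8206

8206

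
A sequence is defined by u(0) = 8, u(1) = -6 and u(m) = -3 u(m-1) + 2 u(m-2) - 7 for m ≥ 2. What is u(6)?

4431

u(2) = -3(-6) + 2(8) - 7 = 27
u(3) = -3(27) + 2(-6) - 7 = -100
u(4) = -3(-100) + 2(27) - 7 = 347
u(5) = -3(347) + 2(-100) - 7 = -1248
u(6) = -3(-1248) + 2(347) - 7 = 4431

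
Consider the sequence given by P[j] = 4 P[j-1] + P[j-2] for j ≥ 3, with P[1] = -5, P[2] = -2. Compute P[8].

P[3] = 4·(-2) + (-5) = -13
P[4] = 4·(-13) + (-2) = -54
P[5] = 4·(-54) + (-13) = -229
P[6] = 4·(-229) + (-54) = -970
P[7] = 4·(-970) + (-229) = -4109
P[8] = 4·(-4109) + (-970) = -17406

-17406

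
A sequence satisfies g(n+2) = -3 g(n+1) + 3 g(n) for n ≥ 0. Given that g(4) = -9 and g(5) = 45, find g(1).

5

Rearranging, g(n-2) = (g(n) + 3 g(n-1)) / 3.
g(3) = (45 + 3*(-9)) / 3 = 18/3 = 6
g(2) = (-9 + 3*6) / 3 = 9/3 = 3
g(1) = (6 + 3*3) / 3 = 15/3 = 5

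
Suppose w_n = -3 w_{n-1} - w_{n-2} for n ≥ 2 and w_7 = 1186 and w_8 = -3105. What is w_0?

3

Rearranging, w_{n-2} = -(w_n + 3 w_{n-1}).
w_6 = -(-3105 + 3*1186) = -453
w_5 = -(1186 + 3*(-453)) = 173
w_4 = -(-453 + 3*173) = -66
w_3 = -(173 + 3*(-66)) = 25
w_2 = -(-66 + 3*25) = -9
w_1 = -(25 + 3*(-9)) = 2
w_0 = -(-9 + 3*2) = 3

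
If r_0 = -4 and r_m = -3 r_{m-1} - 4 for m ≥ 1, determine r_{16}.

-129140164

The fixed point is -4/(1 + 3) = -1, so r_m + 1 = -3(r_{m-1} + 1).
Hence r_m = -3·(-3)^m - 1.
r_{16} = -3·(-3)^{16} - 1 = -3·43046721 - 1 = -129140164.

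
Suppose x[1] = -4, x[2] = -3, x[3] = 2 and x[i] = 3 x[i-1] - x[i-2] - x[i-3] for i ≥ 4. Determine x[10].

3765

x[4] = 3·2 - (-3) - (-4) = 13
x[5] = 3·13 - 2 - (-3) = 40
x[6] = 3·40 - 13 - 2 = 105
x[7] = 3·105 - 40 - 13 = 262
x[8] = 3·262 - 105 - 40 = 641
x[9] = 3·641 - 262 - 105 = 1556
x[10] = 3·1556 - 641 - 262 = 3765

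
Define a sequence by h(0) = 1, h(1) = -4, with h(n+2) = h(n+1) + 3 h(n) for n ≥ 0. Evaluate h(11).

-7255

h(2) = (-4) + 3(1) = -1
h(3) = (-1) + 3(-4) = -13
h(4) = (-13) + 3(-1) = -16
h(5) = (-16) + 3(-13) = -55
h(6) = (-55) + 3(-16) = -103
h(7) = (-103) + 3(-55) = -268
h(8) = (-268) + 3(-103) = -577
h(9) = (-577) + 3(-268) = -1381
h(10) = (-1381) + 3(-577) = -3112
h(11) = (-3112) + 3(-1381) = -7255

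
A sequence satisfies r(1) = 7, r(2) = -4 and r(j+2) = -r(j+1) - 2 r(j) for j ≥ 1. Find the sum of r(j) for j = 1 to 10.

-33

r(3) = -(-4) - 2*7 = -10
r(4) = -(-10) - 2*(-4) = 18
r(5) = -18 - 2*(-10) = 2
r(6) = -2 - 2*18 = -38
r(7) = -(-38) - 2*2 = 34
r(8) = -34 - 2*(-38) = 42
r(9) = -42 - 2*34 = -110
r(10) = -(-110) - 2*42 = 26
Sum = 7 + (-4) + (-10) + 18 + 2 + (-38) + 34 + 42 + (-110) + 26 = -33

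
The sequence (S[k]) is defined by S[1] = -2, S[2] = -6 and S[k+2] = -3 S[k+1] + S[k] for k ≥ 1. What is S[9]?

S[3] = -3(-6) + (-2) = 16
S[4] = -3(16) + (-6) = -54
S[5] = -3(-54) + 16 = 178
S[6] = -3(178) + (-54) = -588
S[7] = -3(-588) + 178 = 1942
S[8] = -3(1942) + (-588) = -6414
S[9] = -3(-6414) + 1942 = 21184

21184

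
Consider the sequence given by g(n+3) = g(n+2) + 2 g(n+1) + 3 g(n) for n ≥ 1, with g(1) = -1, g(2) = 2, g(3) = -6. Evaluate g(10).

g(4) = (-6) + 2·2 + 3·(-1) = -5
g(5) = (-5) + 2·(-6) + 3·2 = -11
g(6) = (-11) + 2·(-5) + 3·(-6) = -39
g(7) = (-39) + 2·(-11) + 3·(-5) = -76
g(8) = (-76) + 2·(-39) + 3·(-11) = -187
g(9) = (-187) + 2·(-76) + 3·(-39) = -456
g(10) = (-456) + 2·(-187) + 3·(-76) = -1058

-1058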